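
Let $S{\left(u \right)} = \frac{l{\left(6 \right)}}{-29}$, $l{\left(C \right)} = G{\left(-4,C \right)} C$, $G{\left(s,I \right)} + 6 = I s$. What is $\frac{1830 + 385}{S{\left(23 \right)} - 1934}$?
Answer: $- \frac{64235}{55906} \approx -1.149$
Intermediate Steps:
$G{\left(s,I \right)} = -6 + I s$
$l{\left(C \right)} = C \left(-6 - 4 C\right)$ ($l{\left(C \right)} = \left(-6 + C \left(-4\right)\right) C = \left(-6 - 4 C\right) C = C \left(-6 - 4 C\right)$)
$S{\left(u \right)} = \frac{180}{29}$ ($S{\left(u \right)} = \frac{2 \cdot 6 \left(-3 - 12\right)}{-29} = 2 \cdot 6 \left(-3 - 12\right) \left(- \frac{1}{29}\right) = 2 \cdot 6 \left(-15\right) \left(- \frac{1}{29}\right) = \left(-180\right) \left(- \frac{1}{29}\right) = \frac{180}{29}$)
$\frac{1830 + 385}{S{\left(23 \right)} - 1934} = \frac{1830 + 385}{\frac{180}{29} - 1934} = \frac{2215}{- \frac{55906}{29}} = 2215 \left(- \frac{29}{55906}\right) = - \frac{64235}{55906}$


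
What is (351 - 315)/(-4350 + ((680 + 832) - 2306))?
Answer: -9/1286 ≈ -0.0069984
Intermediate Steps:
(351 - 315)/(-4350 + ((680 + 832) - 2306)) = 36/(-4350 + (1512 - 2306)) = 36/(-4350 - 794) = 36/(-5144) = 36*(-1/5144) = -9/1286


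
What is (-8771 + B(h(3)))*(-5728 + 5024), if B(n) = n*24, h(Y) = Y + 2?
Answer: 6090304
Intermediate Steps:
h(Y) = 2 + Y
B(n) = 24*n
(-8771 + B(h(3)))*(-5728 + 5024) = (-8771 + 24*(2 + 3))*(-5728 + 5024) = (-8771 + 24*5)*(-704) = (-8771 + 120)*(-704) = -8651*(-704) = 6090304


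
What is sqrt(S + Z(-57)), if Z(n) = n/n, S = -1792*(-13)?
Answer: sqrt(23297) ≈ 152.63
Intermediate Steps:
S = 23296
Z(n) = 1
sqrt(S + Z(-57)) = sqrt(23296 + 1) = sqrt(23297)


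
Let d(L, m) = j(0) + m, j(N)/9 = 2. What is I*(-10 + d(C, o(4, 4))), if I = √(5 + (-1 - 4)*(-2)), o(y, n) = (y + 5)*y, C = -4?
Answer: 44*√15 ≈ 170.41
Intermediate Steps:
j(N) = 18 (j(N) = 9*2 = 18)
o(y, n) = y*(5 + y) (o(y, n) = (5 + y)*y = y*(5 + y))
d(L, m) = 18 + m
I = √15 (I = √(5 - 5*(-2)) = √(5 + 10) = √15 ≈ 3.8730)
I*(-10 + d(C, o(4, 4))) = √15*(-10 + (18 + 4*(5 + 4))) = √15*(-10 + (18 + 4*9)) = √15*(-10 + (18 + 36)) = √15*(-10 + 54) = √15*44 = 44*√15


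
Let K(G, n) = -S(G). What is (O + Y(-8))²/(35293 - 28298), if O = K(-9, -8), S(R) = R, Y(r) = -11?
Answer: 4/6995 ≈ 0.00057184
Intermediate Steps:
K(G, n) = -G
O = 9 (O = -1*(-9) = 9)
(O + Y(-8))²/(35293 - 28298) = (9 - 11)²/(35293 - 28298) = (-2)²/6995 = 4*(1/6995) = 4/6995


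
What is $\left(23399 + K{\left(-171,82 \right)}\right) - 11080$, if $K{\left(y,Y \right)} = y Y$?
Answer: $-1703$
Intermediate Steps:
$K{\left(y,Y \right)} = Y y$
$\left(23399 + K{\left(-171,82 \right)}\right) - 11080 = \left(23399 + 82 \left(-171\right)\right) - 11080 = \left(23399 - 14022\right) - 11080 = 9377 - 11080 = -1703$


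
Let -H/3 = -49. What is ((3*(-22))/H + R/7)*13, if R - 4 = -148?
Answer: -13390/49 ≈ -273.27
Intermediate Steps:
R = -144 (R = 4 - 148 = -144)
H = 147 (H = -3*(-49) = 147)
((3*(-22))/H + R/7)*13 = ((3*(-22))/147 - 144/7)*13 = (-66*1/147 - 144*1/7)*13 = (-22/49 - 144/7)*13 = -1030/49*13 = -13390/49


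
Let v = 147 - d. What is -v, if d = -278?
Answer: -425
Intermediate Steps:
v = 425 (v = 147 - 1*(-278) = 147 + 278 = 425)
-v = -1*425 = -425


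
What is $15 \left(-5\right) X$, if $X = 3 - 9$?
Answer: $450$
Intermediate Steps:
$X = -6$ ($X = 3 - 9 = -6$)
$15 \left(-5\right) X = 15 \left(-5\right) \left(-6\right) = \left(-75\right) \left(-6\right) = 450$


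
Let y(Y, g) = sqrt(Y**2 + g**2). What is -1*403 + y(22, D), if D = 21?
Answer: -403 + 5*sqrt(37) ≈ -372.59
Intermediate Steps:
-1*403 + y(22, D) = -1*403 + sqrt(22**2 + 21**2) = -403 + sqrt(484 + 441) = -403 + sqrt(925) = -403 + 5*sqrt(37)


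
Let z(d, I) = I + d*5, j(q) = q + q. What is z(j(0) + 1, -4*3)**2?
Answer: 49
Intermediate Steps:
j(q) = 2*q
z(d, I) = I + 5*d
z(j(0) + 1, -4*3)**2 = (-4*3 + 5*(2*0 + 1))**2 = (-12 + 5*(0 + 1))**2 = (-12 + 5*1)**2 = (-12 + 5)**2 = (-7)**2 = 49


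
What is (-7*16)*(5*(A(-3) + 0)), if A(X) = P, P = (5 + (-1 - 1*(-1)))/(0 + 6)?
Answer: -1400/3 ≈ -466.67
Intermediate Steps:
P = ⅚ (P = (5 + (-1 + 1))/6 = (5 + 0)*(⅙) = 5*(⅙) = ⅚ ≈ 0.83333)
A(X) = ⅚
(-7*16)*(5*(A(-3) + 0)) = (-7*16)*(5*(⅚ + 0)) = -560*5/6 = -112*25/6 = -1400/3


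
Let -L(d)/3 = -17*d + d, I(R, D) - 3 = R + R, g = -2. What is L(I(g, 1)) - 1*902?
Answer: -950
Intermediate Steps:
I(R, D) = 3 + 2*R (I(R, D) = 3 + (R + R) = 3 + 2*R)
L(d) = 48*d (L(d) = -3*(-17*d + d) = -(-48)*d = 48*d)
L(I(g, 1)) - 1*902 = 48*(3 + 2*(-2)) - 1*902 = 48*(3 - 4) - 902 = 48*(-1) - 902 = -48 - 902 = -950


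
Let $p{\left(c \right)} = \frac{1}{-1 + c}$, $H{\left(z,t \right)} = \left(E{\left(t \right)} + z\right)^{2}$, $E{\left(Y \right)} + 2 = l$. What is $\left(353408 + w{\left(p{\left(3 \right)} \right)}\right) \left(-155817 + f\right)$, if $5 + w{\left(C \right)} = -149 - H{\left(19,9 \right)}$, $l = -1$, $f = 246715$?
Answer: $32086812204$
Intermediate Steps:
$E{\left(Y \right)} = -3$ ($E{\left(Y \right)} = -2 - 1 = -3$)
$H{\left(z,t \right)} = \left(-3 + z\right)^{2}$
$w{\left(C \right)} = -410$ ($w{\left(C \right)} = -5 - \left(149 + \left(-3 + 19\right)^{2}\right) = -5 - 405 = -410$)
$\left(353408 + w{\left(p{\left(3 \right)} \right)}\right) \left(-155817 + f\right) = \left(353408 - 410\right) \left(-155817 + 246715\right) = 352998 \cdot 90898 = 32086812204$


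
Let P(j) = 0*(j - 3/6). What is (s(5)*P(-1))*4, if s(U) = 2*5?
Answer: 0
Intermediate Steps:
s(U) = 10
P(j) = 0 (P(j) = 0*(j - 3*⅙) = 0*(j - ½) = 0*(-½ + j) = 0)
(s(5)*P(-1))*4 = (10*0)*4 = 0*4 = 0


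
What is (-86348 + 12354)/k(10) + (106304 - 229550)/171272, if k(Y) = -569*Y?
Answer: 2992957657/243634420 ≈ 12.285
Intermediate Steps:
(-86348 + 12354)/k(10) + (106304 - 229550)/171272 = (-86348 + 12354)/((-569*10)) + (106304 - 229550)/171272 = -73994/(-5690) - 123246*1/171272 = -73994*(-1/5690) - 61623/85636 = 36997/2845 - 61623/85636 = 2992957657/243634420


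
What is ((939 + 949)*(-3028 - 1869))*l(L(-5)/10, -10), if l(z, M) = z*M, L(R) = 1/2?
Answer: 4622768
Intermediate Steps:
L(R) = ½
l(z, M) = M*z
((939 + 949)*(-3028 - 1869))*l(L(-5)/10, -10) = ((939 + 949)*(-3028 - 1869))*(-5/10) = (1888*(-4897))*(-5/10) = -(-92455360)/20 = -9245536*(-½) = 4622768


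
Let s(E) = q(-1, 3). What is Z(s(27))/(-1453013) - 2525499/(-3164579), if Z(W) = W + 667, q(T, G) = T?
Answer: 3667475268873/4598174426527 ≈ 0.79759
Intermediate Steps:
s(E) = -1
Z(W) = 667 + W
Z(s(27))/(-1453013) - 2525499/(-3164579) = (667 - 1)/(-1453013) - 2525499/(-3164579) = 666*(-1/1453013) - 2525499*(-1/3164579) = -666/1453013 + 2525499/3164579 = 3667475268873/4598174426527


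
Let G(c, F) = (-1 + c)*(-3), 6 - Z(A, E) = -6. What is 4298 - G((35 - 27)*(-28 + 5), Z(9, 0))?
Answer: 3743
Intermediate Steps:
Z(A, E) = 12 (Z(A, E) = 6 - 1*(-6) = 6 + 6 = 12)
G(c, F) = 3 - 3*c
4298 - G((35 - 27)*(-28 + 5), Z(9, 0)) = 4298 - (3 - 3*(35 - 27)*(-28 + 5)) = 4298 - (3 - 24*(-23)) = 4298 - (3 - 3*(-184)) = 4298 - (3 + 552) = 4298 - 1*555 = 4298 - 555 = 3743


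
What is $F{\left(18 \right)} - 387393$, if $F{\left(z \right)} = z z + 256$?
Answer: $-386813$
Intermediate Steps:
$F{\left(z \right)} = 256 + z^{2}$ ($F{\left(z \right)} = z^{2} + 256 = 256 + z^{2}$)
$F{\left(18 \right)} - 387393 = \left(256 + 18^{2}\right) - 387393 = \left(256 + 324\right) - 387393 = 580 - 387393 = -386813$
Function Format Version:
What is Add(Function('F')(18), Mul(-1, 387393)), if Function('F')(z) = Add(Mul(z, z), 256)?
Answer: -386813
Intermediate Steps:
Function('F')(z) = Add(256, Pow(z, 2)) (Function('F')(z) = Add(Pow(z, 2), 256) = Add(256, Pow(z, 2)))
Add(Function('F')(18), Mul(-1, 387393)) = Add(Add(256, Pow(18, 2)), Mul(-1, 387393)) = Add(Add(256, 324), -387393) = Add(580, -387393) = -386813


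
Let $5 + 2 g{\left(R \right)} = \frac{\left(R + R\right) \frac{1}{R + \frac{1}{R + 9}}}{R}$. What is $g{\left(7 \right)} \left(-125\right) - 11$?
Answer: $\frac{64139}{226} \approx 283.8$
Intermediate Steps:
$g{\left(R \right)} = - \frac{5}{2} + \frac{1}{R + \frac{1}{9 + R}}$ ($g{\left(R \right)} = - \frac{5}{2} + \frac{\frac{R + R}{R + \frac{1}{R + 9}} \frac{1}{R}}{2} = - \frac{5}{2} + \frac{\frac{2 R}{R + \frac{1}{9 + R}} \frac{1}{R}}{2} = - \frac{5}{2} + \frac{2 \frac{1}{R + \frac{1}{9 + R}}}{2} = - \frac{5}{2} + \frac{1}{R + \frac{1}{9 + R}}$)
$g{\left(7 \right)} \left(-125\right) - 11 = \frac{13 - 301 - 5 \cdot 7^{2}}{2 \left(1 + 7^{2} + 9 \cdot 7\right)} \left(-125\right) - 11 = \frac{13 - 301 - 245}{2 \left(1 + 49 + 63\right)} \left(-125\right) - 11 = \frac{13 - 301 - 245}{2 \cdot 113} \left(-125\right) - 11 = \frac{1}{2} \cdot \frac{1}{113} \left(-533\right) \left(-125\right) - 11 = \left(- \frac{533}{226}\right) \left(-125\right) - 11 = \frac{66625}{226} - 11 = \frac{64139}{226}$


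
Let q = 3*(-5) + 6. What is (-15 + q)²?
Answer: 576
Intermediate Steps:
q = -9 (q = -15 + 6 = -9)
(-15 + q)² = (-15 - 9)² = (-24)² = 576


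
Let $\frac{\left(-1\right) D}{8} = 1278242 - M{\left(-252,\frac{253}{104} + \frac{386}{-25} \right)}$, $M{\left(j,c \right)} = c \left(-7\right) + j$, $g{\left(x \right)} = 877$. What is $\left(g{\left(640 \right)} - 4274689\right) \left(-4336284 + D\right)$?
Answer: $\frac{20228550388644204}{325} \approx 6.2242 \cdot 10^{13}$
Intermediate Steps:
$M{\left(j,c \right)} = j - 7 c$ ($M{\left(j,c \right)} = - 7 c + j = j - 7 c$)
$D = - \frac{3323847667}{325}$ ($D = - 8 \left(1278242 - \left(-252 - 7 \left(\frac{253}{104} + \frac{386}{-25}\right)\right)\right) = - 8 \left(1278242 - \left(-252 - 7 \left(253 \cdot \frac{1}{104} + 386 \left(- \frac{1}{25}\right)\right)\right)\right) = - 8 \left(1278242 - \left(-252 - 7 \left(\frac{253}{104} - \frac{386}{25}\right)\right)\right) = - 8 \left(1278242 - \left(-252 - - \frac{236733}{2600}\right)\right) = - 8 \left(1278242 - \left(-252 + \frac{236733}{2600}\right)\right) = - 8 \left(1278242 - - \frac{418467}{2600}\right) = - 8 \left(1278242 + \frac{418467}{2600}\right) = \left(-8\right) \frac{3323847667}{2600} = - \frac{3323847667}{325} \approx -1.0227 \cdot 10^{7}$)
$\left(g{\left(640 \right)} - 4274689\right) \left(-4336284 + D\right) = \left(877 - 4274689\right) \left(-4336284 - \frac{3323847667}{325}\right) = \left(-4273812\right) \left(- \frac{4733139967}{325}\right) = \frac{20228550388644204}{325}$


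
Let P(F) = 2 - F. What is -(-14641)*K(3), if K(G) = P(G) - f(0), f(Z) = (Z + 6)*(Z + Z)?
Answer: -14641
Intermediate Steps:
f(Z) = 2*Z*(6 + Z) (f(Z) = (6 + Z)*(2*Z) = 2*Z*(6 + Z))
K(G) = 2 - G (K(G) = (2 - G) - 2*0*(6 + 0) = (2 - G) - 2*0*6 = (2 - G) - 1*0 = (2 - G) + 0 = 2 - G)
-(-14641)*K(3) = -(-14641)*(2 - 1*3) = -(-14641)*(2 - 3) = -(-14641)*(-1) = -1*14641 = -14641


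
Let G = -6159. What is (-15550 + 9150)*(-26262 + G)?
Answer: 207494400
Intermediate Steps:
(-15550 + 9150)*(-26262 + G) = (-15550 + 9150)*(-26262 - 6159) = -6400*(-32421) = 207494400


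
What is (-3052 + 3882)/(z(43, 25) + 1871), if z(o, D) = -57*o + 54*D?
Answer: 83/77 ≈ 1.0779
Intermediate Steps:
(-3052 + 3882)/(z(43, 25) + 1871) = (-3052 + 3882)/((-57*43 + 54*25) + 1871) = 830/((-2451 + 1350) + 1871) = 830/(-1101 + 1871) = 830/770 = 830*(1/770) = 83/77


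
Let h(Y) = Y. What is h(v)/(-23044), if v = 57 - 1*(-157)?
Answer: -107/11522 ≈ -0.0092866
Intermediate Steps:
v = 214 (v = 57 + 157 = 214)
h(v)/(-23044) = 214/(-23044) = 214*(-1/23044) = -107/11522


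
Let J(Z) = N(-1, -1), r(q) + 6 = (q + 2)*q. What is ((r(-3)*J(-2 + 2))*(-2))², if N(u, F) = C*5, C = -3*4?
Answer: 129600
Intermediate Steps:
C = -12
N(u, F) = -60 (N(u, F) = -12*5 = -60)
r(q) = -6 + q*(2 + q) (r(q) = -6 + (q + 2)*q = -6 + (2 + q)*q = -6 + q*(2 + q))
J(Z) = -60
((r(-3)*J(-2 + 2))*(-2))² = (((-6 + (-3)² + 2*(-3))*(-60))*(-2))² = (((-6 + 9 - 6)*(-60))*(-2))² = (-3*(-60)*(-2))² = (180*(-2))² = (-360)² = 129600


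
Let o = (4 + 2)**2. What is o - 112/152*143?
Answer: -1318/19 ≈ -69.368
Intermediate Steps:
o = 36 (o = 6**2 = 36)
o - 112/152*143 = 36 - 112/152*143 = 36 - 112*1/152*143 = 36 - 14/19*143 = 36 - 2002/19 = -1318/19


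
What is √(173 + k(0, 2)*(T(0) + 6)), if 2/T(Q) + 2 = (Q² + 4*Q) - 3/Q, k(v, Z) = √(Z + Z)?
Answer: √185 ≈ 13.601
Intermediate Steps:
k(v, Z) = √2*√Z (k(v, Z) = √(2*Z) = √2*√Z)
T(Q) = 2/(-2 + Q² - 3/Q + 4*Q) (T(Q) = 2/(-2 + ((Q² + 4*Q) - 3/Q)) = 2/(-2 + (Q² - 3/Q + 4*Q)) = 2/(-2 + Q² - 3/Q + 4*Q))
√(173 + k(0, 2)*(T(0) + 6)) = √(173 + (√2*√2)*(2*0/(-3 + 0³ - 2*0 + 4*0²) + 6)) = √(173 + 2*(2*0/(-3 + 0 + 0 + 4*0) + 6)) = √(173 + 2*(2*0/(-3 + 0 + 0 + 0) + 6)) = √(173 + 2*(2*0/(-3) + 6)) = √(173 + 2*(2*0*(-⅓) + 6)) = √(173 + 2*(0 + 6)) = √(173 + 2*6) = √(173 + 12) = √185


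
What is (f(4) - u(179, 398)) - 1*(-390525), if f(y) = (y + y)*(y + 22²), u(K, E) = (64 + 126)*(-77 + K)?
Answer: 375049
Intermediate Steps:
u(K, E) = -14630 + 190*K (u(K, E) = 190*(-77 + K) = -14630 + 190*K)
f(y) = 2*y*(484 + y) (f(y) = (2*y)*(y + 484) = (2*y)*(484 + y) = 2*y*(484 + y))
(f(4) - u(179, 398)) - 1*(-390525) = (2*4*(484 + 4) - (-14630 + 190*179)) - 1*(-390525) = (2*4*488 - (-14630 + 34010)) + 390525 = (3904 - 1*19380) + 390525 = (3904 - 19380) + 390525 = -15476 + 390525 = 375049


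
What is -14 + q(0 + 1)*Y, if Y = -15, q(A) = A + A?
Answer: -44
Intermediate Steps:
q(A) = 2*A
-14 + q(0 + 1)*Y = -14 + (2*(0 + 1))*(-15) = -14 + (2*1)*(-15) = -14 + 2*(-15) = -14 - 30 = -44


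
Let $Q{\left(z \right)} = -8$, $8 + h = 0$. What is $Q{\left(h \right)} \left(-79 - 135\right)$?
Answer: $1712$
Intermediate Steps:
$h = -8$ ($h = -8 + 0 = -8$)
$Q{\left(h \right)} \left(-79 - 135\right) = - 8 \left(-79 - 135\right) = \left(-8\right) \left(-214\right) = 1712$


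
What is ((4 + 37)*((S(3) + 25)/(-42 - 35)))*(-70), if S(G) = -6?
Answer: 7790/11 ≈ 708.18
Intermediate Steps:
((4 + 37)*((S(3) + 25)/(-42 - 35)))*(-70) = ((4 + 37)*((-6 + 25)/(-42 - 35)))*(-70) = (41*(19/(-77)))*(-70) = (41*(19*(-1/77)))*(-70) = (41*(-19/77))*(-70) = -779/77*(-70) = 7790/11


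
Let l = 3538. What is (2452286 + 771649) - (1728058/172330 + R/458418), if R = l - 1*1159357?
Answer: 42447934807608321/13166528990 ≈ 3.2239e+6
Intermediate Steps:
R = -1155819 (R = 3538 - 1*1159357 = 3538 - 1159357 = -1155819)
(2452286 + 771649) - (1728058/172330 + R/458418) = (2452286 + 771649) - (1728058/172330 - 1155819/458418) = 3223935 - (1728058*(1/172330) - 1155819*1/458418) = 3223935 - (864029/86165 - 385273/152806) = 3223935 - 1*98831767329/13166528990 = 3223935 - 98831767329/13166528990 = 42447934807608321/13166528990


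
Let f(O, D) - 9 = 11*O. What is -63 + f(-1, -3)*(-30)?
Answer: -3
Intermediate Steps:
f(O, D) = 9 + 11*O
-63 + f(-1, -3)*(-30) = -63 + (9 + 11*(-1))*(-30) = -63 + (9 - 11)*(-30) = -63 - 2*(-30) = -63 + 60 = -3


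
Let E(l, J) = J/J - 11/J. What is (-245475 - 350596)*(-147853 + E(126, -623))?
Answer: 7843594828105/89 ≈ 8.8130e+10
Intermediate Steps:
E(l, J) = 1 - 11/J
(-245475 - 350596)*(-147853 + E(126, -623)) = (-245475 - 350596)*(-147853 + (-11 - 623)/(-623)) = -596071*(-147853 - 1/623*(-634)) = -596071*(-147853 + 634/623) = -596071*(-92111785/623) = 7843594828105/89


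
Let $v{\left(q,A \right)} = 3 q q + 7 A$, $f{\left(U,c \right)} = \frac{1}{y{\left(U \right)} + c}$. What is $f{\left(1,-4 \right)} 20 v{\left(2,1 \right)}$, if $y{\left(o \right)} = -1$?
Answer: $-76$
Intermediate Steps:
$f{\left(U,c \right)} = \frac{1}{-1 + c}$
$v{\left(q,A \right)} = 3 q^{2} + 7 A$
$f{\left(1,-4 \right)} 20 v{\left(2,1 \right)} = \frac{1}{-1 - 4} \cdot 20 \left(3 \cdot 2^{2} + 7 \cdot 1\right) = \frac{1}{-5} \cdot 20 \left(3 \cdot 4 + 7\right) = \left(- \frac{1}{5}\right) 20 \left(12 + 7\right) = \left(-4\right) 19 = -76$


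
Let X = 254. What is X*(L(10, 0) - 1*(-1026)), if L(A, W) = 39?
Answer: 270510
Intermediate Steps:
X*(L(10, 0) - 1*(-1026)) = 254*(39 - 1*(-1026)) = 254*(39 + 1026) = 254*1065 = 270510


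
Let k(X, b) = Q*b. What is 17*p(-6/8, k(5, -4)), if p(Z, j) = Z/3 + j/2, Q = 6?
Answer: -833/4 ≈ -208.25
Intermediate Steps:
k(X, b) = 6*b
p(Z, j) = j/2 + Z/3 (p(Z, j) = Z*(⅓) + j*(½) = Z/3 + j/2 = j/2 + Z/3)
17*p(-6/8, k(5, -4)) = 17*((6*(-4))/2 + (-6/8)/3) = 17*((½)*(-24) + (-6*⅛)/3) = 17*(-12 + (⅓)*(-¾)) = 17*(-12 - ¼) = 17*(-49/4) = -833/4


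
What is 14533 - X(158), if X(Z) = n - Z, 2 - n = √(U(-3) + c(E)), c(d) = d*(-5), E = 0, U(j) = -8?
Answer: 14689 + 2*I*√2 ≈ 14689.0 + 2.8284*I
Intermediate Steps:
c(d) = -5*d
n = 2 - 2*I*√2 (n = 2 - √(-8 - 5*0) = 2 - √(-8 + 0) = 2 - √(-8) = 2 - 2*I*√2 ≈ 2.0 - 2.8284*I)
X(Z) = 2 - Z - 2*I*√2 (X(Z) = (2 - 2*I*√2) - Z = 2 - Z - 2*I*√2)
14533 - X(158) = 14533 - (2 - 1*158 - 2*I*√2) = 14533 - (2 - 158 - 2*I*√2) = 14533 - (-156 - 2*I*√2) = 14533 + (156 + 2*I*√2) = 14689 + 2*I*√2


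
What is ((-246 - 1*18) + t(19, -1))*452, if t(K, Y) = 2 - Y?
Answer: -117972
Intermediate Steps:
((-246 - 1*18) + t(19, -1))*452 = ((-246 - 1*18) + (2 - 1*(-1)))*452 = ((-246 - 18) + (2 + 1))*452 = (-264 + 3)*452 = -261*452 = -117972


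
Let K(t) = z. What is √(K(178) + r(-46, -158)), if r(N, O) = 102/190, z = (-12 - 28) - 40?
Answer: I*√717155/95 ≈ 8.9142*I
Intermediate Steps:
z = -80 (z = -40 - 40 = -80)
r(N, O) = 51/95 (r(N, O) = 102*(1/190) = 51/95)
K(t) = -80
√(K(178) + r(-46, -158)) = √(-80 + 51/95) = √(-7549/95) = I*√717155/95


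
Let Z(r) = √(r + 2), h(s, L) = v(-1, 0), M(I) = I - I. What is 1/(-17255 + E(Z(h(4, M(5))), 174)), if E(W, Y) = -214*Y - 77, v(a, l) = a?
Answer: -1/54568 ≈ -1.8326e-5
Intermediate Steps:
M(I) = 0
h(s, L) = -1
Z(r) = √(2 + r)
E(W, Y) = -77 - 214*Y
1/(-17255 + E(Z(h(4, M(5))), 174)) = 1/(-17255 + (-77 - 214*174)) = 1/(-17255 + (-77 - 37236)) = 1/(-17255 - 37313) = 1/(-54568) = -1/54568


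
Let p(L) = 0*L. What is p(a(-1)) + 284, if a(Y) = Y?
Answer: 284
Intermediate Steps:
p(L) = 0
p(a(-1)) + 284 = 0 + 284 = 284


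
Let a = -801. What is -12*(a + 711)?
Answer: 1080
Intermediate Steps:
-12*(a + 711) = -12*(-801 + 711) = -12*(-90) = 1080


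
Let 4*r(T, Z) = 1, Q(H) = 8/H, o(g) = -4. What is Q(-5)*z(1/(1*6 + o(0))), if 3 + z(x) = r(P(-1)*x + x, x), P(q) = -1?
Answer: 22/5 ≈ 4.4000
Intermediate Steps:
r(T, Z) = 1/4 (r(T, Z) = (1/4)*1 = 1/4)
z(x) = -11/4 (z(x) = -3 + 1/4 = -11/4)
Q(-5)*z(1/(1*6 + o(0))) = (8/(-5))*(-11/4) = (8*(-1/5))*(-11/4) = -8/5*(-11/4) = 22/5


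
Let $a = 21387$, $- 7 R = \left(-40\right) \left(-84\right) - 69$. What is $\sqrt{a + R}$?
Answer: $\frac{\sqrt{1024926}}{7} \approx 144.63$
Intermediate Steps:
$R = - \frac{3291}{7}$ ($R = - \frac{\left(-40\right) \left(-84\right) - 69}{7} = - \frac{3360 - 69}{7} = \left(- \frac{1}{7}\right) 3291 = - \frac{3291}{7} \approx -470.14$)
$\sqrt{a + R} = \sqrt{21387 - \frac{3291}{7}} = \sqrt{\frac{146418}{7}} = \frac{\sqrt{1024926}}{7}$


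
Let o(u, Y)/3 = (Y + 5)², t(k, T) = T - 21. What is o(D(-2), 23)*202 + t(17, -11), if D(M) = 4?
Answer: 475072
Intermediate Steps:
t(k, T) = -21 + T
o(u, Y) = 3*(5 + Y)² (o(u, Y) = 3*(Y + 5)² = 3*(5 + Y)²)
o(D(-2), 23)*202 + t(17, -11) = (3*(5 + 23)²)*202 + (-21 - 11) = (3*28²)*202 - 32 = (3*784)*202 - 32 = 2352*202 - 32 = 475104 - 32 = 475072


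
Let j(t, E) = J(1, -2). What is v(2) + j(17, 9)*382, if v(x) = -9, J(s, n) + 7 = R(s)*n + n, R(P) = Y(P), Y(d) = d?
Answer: -4211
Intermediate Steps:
R(P) = P
J(s, n) = -7 + n + n*s (J(s, n) = -7 + (s*n + n) = -7 + (n*s + n) = -7 + (n + n*s) = -7 + n + n*s)
j(t, E) = -11 (j(t, E) = -7 - 2 - 2*1 = -7 - 2 - 2 = -11)
v(2) + j(17, 9)*382 = -9 - 11*382 = -9 - 4202 = -4211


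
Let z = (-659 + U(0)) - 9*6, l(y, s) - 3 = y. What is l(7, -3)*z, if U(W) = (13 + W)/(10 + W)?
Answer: -7117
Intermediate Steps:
U(W) = (13 + W)/(10 + W)
l(y, s) = 3 + y
z = -7117/10 (z = (-659 + (13 + 0)/(10 + 0)) - 9*6 = (-659 + 13/10) - 54 = -6577/10 - 54 = -7117/10 ≈ -711.70)
l(7, -3)*z = (3 + 7)*(-7117/10) = 10*(-7117/10) = -7117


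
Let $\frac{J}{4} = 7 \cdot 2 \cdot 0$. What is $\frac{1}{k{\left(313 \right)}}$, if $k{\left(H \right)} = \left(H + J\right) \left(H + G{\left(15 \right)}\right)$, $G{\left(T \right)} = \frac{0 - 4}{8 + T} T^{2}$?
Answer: $\frac{23}{1971587} \approx 1.1666 \cdot 10^{-5}$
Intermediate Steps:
$G{\left(T \right)} = - \frac{4 T^{2}}{8 + T}$ ($G{\left(T \right)} = - \frac{4}{8 + T} T^{2} = - \frac{4 T^{2}}{8 + T}$)
$J = 0$ ($J = 4 \cdot 7 \cdot 2 \cdot 0 = 4 \cdot 14 \cdot 0 = 4 \cdot 0 = 0$)
$k{\left(H \right)} = H \left(- \frac{900}{23} + H\right)$ ($k{\left(H \right)} = \left(H + 0\right) \left(H - \frac{4 \cdot 15^{2}}{8 + 15}\right) = H \left(H - \frac{900}{23}\right) = H \left(- \frac{900}{23} + H\right)$)
$\frac{1}{k{\left(313 \right)}} = \frac{1}{\frac{1}{23} \cdot 313 \left(-900 + 23 \cdot 313\right)} = \frac{1}{\frac{1}{23} \cdot 313 \left(-900 + 7199\right)} = \frac{1}{\frac{1}{23} \cdot 313 \cdot 6299} = \frac{1}{\frac{1971587}{23}} = \frac{23}{1971587}$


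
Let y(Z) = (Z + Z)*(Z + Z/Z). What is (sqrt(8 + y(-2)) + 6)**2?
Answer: 48 + 24*sqrt(3) ≈ 89.569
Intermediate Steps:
y(Z) = 2*Z*(1 + Z) (y(Z) = (2*Z)*(Z + 1) = (2*Z)*(1 + Z) = 2*Z*(1 + Z))
(sqrt(8 + y(-2)) + 6)**2 = (sqrt(8 + 2*(-2)*(1 - 2)) + 6)**2 = (sqrt(8 + 2*(-2)*(-1)) + 6)**2 = (sqrt(8 + 4) + 6)**2 = (sqrt(12) + 6)**2 = (2*sqrt(3) + 6)**2 = (6 + 2*sqrt(3))**2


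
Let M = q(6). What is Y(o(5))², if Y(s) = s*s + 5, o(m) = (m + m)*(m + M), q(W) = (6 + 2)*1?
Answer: 285779025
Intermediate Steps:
q(W) = 8 (q(W) = 8*1 = 8)
M = 8
o(m) = 2*m*(8 + m) (o(m) = (m + m)*(m + 8) = (2*m)*(8 + m) = 2*m*(8 + m))
Y(s) = 5 + s² (Y(s) = s² + 5 = 5 + s²)
Y(o(5))² = (5 + (2*5*(8 + 5))²)² = (5 + (2*5*13)²)² = (5 + 130²)² = (5 + 16900)² = 16905² = 285779025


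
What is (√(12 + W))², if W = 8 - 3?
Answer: 17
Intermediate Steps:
W = 5
(√(12 + W))² = (√(12 + 5))² = (√17)² = 17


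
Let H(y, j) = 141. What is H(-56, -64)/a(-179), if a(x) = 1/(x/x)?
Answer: 141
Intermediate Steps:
a(x) = 1 (a(x) = 1/1 = 1)
H(-56, -64)/a(-179) = 141/1 = 141*1 = 141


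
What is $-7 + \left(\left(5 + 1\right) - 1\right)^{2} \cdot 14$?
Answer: $343$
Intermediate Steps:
$-7 + \left(\left(5 + 1\right) - 1\right)^{2} \cdot 14 = -7 + \left(6 - 1\right)^{2} \cdot 14 = -7 + 5^{2} \cdot 14 = -7 + 25 \cdot 14 = -7 + 350 = 343$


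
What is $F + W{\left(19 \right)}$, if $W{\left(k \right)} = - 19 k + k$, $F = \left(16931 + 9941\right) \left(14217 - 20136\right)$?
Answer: $-159055710$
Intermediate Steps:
$F = -159055368$ ($F = 26872 \left(-5919\right) = -159055368$)
$W{\left(k \right)} = - 18 k$
$F + W{\left(19 \right)} = -159055368 - 342 = -159055710$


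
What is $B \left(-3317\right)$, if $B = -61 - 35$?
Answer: $318432$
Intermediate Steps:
$B = -96$
$B \left(-3317\right) = \left(-96\right) \left(-3317\right) = 318432$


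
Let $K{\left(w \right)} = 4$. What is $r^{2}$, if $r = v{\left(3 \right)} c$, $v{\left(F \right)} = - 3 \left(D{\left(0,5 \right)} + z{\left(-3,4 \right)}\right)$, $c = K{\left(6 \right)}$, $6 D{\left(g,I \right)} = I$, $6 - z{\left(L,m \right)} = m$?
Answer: $1156$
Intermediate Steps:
$z{\left(L,m \right)} = 6 - m$
$D{\left(g,I \right)} = \frac{I}{6}$
$c = 4$
$v{\left(F \right)} = - \frac{17}{2}$ ($v{\left(F \right)} = - 3 \left(\frac{1}{6} \cdot 5 + \left(6 - 4\right)\right) = - 3 \left(\frac{5}{6} + \left(6 - 4\right)\right) = - 3 \left(\frac{5}{6} + 2\right) = \left(-3\right) \frac{17}{6} = - \frac{17}{2}$)
$r = -34$ ($r = \left(- \frac{17}{2}\right) 4 = -34$)
$r^{2} = \left(-34\right)^{2} = 1156$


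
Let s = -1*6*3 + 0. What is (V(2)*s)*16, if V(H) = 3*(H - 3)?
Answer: 864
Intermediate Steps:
s = -18 (s = -6*3 + 0 = -18 + 0 = -18)
V(H) = -9 + 3*H (V(H) = 3*(-3 + H) = -9 + 3*H)
(V(2)*s)*16 = ((-9 + 3*2)*(-18))*16 = ((-9 + 6)*(-18))*16 = -3*(-18)*16 = 54*16 = 864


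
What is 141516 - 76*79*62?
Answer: -230732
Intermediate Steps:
141516 - 76*79*62 = 141516 - 6004*62 = 141516 - 372248 = -230732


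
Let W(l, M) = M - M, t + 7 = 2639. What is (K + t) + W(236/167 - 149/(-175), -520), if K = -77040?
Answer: -74408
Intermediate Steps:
t = 2632 (t = -7 + 2639 = 2632)
W(l, M) = 0
(K + t) + W(236/167 - 149/(-175), -520) = (-77040 + 2632) + 0 = -74408 + 0 = -74408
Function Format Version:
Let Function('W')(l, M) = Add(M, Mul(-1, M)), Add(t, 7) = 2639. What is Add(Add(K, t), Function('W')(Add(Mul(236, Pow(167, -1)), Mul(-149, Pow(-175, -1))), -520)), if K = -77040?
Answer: -74408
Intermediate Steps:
t = 2632 (t = Add(-7, 2639) = 2632)
Function('W')(l, M) = 0
Add(Add(K, t), Function('W')(Add(Mul(236, Pow(167, -1)), Mul(-149, Pow(-175, -1))), -520)) = Add(Add(-77040, 2632), 0) = Add(-74408, 0) = -74408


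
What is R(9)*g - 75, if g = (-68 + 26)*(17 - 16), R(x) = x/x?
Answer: -117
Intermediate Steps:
R(x) = 1
g = -42 (g = -42*1 = -42)
R(9)*g - 75 = 1*(-42) - 75 = -42 - 75 = -117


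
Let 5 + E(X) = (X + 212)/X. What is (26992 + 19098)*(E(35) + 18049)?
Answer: 5823812566/7 ≈ 8.3197e+8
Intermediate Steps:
E(X) = -5 + (212 + X)/X (E(X) = -5 + (X + 212)/X = -5 + (212 + X)/X)
(26992 + 19098)*(E(35) + 18049) = (26992 + 19098)*((-4 + 212/35) + 18049) = 46090*((-4 + 212*(1/35)) + 18049) = 46090*((-4 + 212/35) + 18049) = 46090*(72/35 + 18049) = 46090*(631787/35) = 5823812566/7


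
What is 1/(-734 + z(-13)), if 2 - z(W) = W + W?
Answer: -1/706 ≈ -0.0014164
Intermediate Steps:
z(W) = 2 - 2*W (z(W) = 2 - (W + W) = 2 - 2*W)
1/(-734 + z(-13)) = 1/(-734 + (2 - 2*(-13))) = 1/(-734 + (2 + 26)) = 1/(-734 + 28) = 1/(-706) = -1/706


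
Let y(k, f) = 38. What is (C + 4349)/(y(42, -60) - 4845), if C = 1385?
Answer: -5734/4807 ≈ -1.1928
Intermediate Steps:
(C + 4349)/(y(42, -60) - 4845) = (1385 + 4349)/(38 - 4845) = 5734/(-4807) = 5734*(-1/4807) = -5734/4807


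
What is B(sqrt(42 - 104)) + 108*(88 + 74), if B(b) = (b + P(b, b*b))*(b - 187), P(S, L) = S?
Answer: 17372 - 374*I*sqrt(62) ≈ 17372.0 - 2944.9*I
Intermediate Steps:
B(b) = 2*b*(-187 + b) (B(b) = (b + b)*(b - 187) = (2*b)*(-187 + b) = 2*b*(-187 + b))
B(sqrt(42 - 104)) + 108*(88 + 74) = 2*sqrt(42 - 104)*(-187 + sqrt(42 - 104)) + 108*(88 + 74) = 2*sqrt(-62)*(-187 + sqrt(-62)) + 108*162 = 2*(I*sqrt(62))*(-187 + I*sqrt(62)) + 17496 = 2*I*sqrt(62)*(-187 + I*sqrt(62)) + 17496 = 17496 + 2*I*sqrt(62)*(-187 + I*sqrt(62))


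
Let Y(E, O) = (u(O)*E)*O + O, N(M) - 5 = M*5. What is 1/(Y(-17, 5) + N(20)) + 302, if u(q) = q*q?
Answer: 608529/2015 ≈ 302.00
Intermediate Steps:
u(q) = q²
N(M) = 5 + 5*M (N(M) = 5 + M*5 = 5 + 5*M)
Y(E, O) = O + E*O³ (Y(E, O) = (O²*E)*O + O = (E*O²)*O + O = E*O³ + O = O + E*O³)
1/(Y(-17, 5) + N(20)) + 302 = 1/((5 - 17*5³) + (5 + 5*20)) + 302 = 1/((5 - 17*125) + (5 + 100)) + 302 = 1/((5 - 2125) + 105) + 302 = 1/(-2120 + 105) + 302 = 1/(-2015) + 302 = -1/2015 + 302 = 608529/2015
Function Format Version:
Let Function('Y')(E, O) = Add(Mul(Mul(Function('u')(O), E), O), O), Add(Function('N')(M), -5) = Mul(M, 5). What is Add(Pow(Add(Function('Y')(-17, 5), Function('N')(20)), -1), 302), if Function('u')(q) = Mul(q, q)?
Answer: Rational(608529, 2015) ≈ 302.00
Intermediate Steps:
Function('u')(q) = Pow(q, 2)
Function('N')(M) = Add(5, Mul(5, M)) (Function('N')(M) = Add(5, Mul(M, 5)) = Add(5, Mul(5, M)))
Function('Y')(E, O) = Add(O, Mul(E, Pow(O, 3))) (Function('Y')(E, O) = Add(Mul(Mul(Pow(O, 2), E), O), O) = Add(Mul(Mul(E, Pow(O, 2)), O), O) = Add(Mul(E, Pow(O, 3)), O) = Add(O, Mul(E, Pow(O, 3))))
Add(Pow(Add(Function('Y')(-17, 5), Function('N')(20)), -1), 302) = Add(Pow(Add(Add(5, Mul(-17, Pow(5, 3))), Add(5, Mul(5, 20))), -1), 302) = Add(Pow(Add(Add(5, Mul(-17, 125)), Add(5, 100)), -1), 302) = Add(Pow(Add(Add(5, -2125), 105), -1), 302) = Add(Pow(Add(-2120, 105), -1), 302) = Add(Pow(-2015, -1), 302) = Add(Rational(-1, 2015), 302) = Rational(608529, 2015)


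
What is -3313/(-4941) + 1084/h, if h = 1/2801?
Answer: 15002282557/4941 ≈ 3.0363e+6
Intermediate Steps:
h = 1/2801 ≈ 0.00035702
-3313/(-4941) + 1084/h = -3313/(-4941) + 1084/(1/2801) = -3313*(-1/4941) + 1084*2801 = 3313/4941 + 3036284 = 15002282557/4941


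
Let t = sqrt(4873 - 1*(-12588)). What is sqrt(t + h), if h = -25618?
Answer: sqrt(-25618 + sqrt(17461)) ≈ 159.64*I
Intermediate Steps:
t = sqrt(17461) (t = sqrt(4873 + 12588) = sqrt(17461) ≈ 132.14)
sqrt(t + h) = sqrt(sqrt(17461) - 25618) = sqrt(-25618 + sqrt(17461))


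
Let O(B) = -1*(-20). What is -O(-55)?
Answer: -20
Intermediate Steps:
O(B) = 20
-O(-55) = -1*20 = -20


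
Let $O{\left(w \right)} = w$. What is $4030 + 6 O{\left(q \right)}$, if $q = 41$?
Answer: $4276$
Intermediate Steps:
$4030 + 6 O{\left(q \right)} = 4030 + 6 \cdot 41 = 4030 + 246 = 4276$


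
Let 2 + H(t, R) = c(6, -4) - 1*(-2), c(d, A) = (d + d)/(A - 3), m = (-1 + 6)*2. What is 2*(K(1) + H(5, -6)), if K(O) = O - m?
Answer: -150/7 ≈ -21.429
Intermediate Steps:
m = 10 (m = 5*2 = 10)
c(d, A) = 2*d/(-3 + A) (c(d, A) = (2*d)/(-3 + A) = 2*d/(-3 + A))
H(t, R) = -12/7 (H(t, R) = -2 + (2*6/(-3 - 4) - 1*(-2)) = -2 + (2*6/(-7) + 2) = -2 + (2*6*(-⅐) + 2) = -2 + (-12/7 + 2) = -2 + 2/7 = -12/7)
K(O) = -10 + O (K(O) = O - 1*10 = O - 10 = -10 + O)
2*(K(1) + H(5, -6)) = 2*((-10 + 1) - 12/7) = 2*(-9 - 12/7) = 2*(-75/7) = -150/7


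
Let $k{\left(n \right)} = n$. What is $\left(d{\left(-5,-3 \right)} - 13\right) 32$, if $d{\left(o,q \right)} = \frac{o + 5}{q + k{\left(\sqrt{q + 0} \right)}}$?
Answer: $-416$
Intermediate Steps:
$d{\left(o,q \right)} = \frac{5 + o}{q + \sqrt{q}}$ ($d{\left(o,q \right)} = \frac{o + 5}{q + \sqrt{q + 0}} = \frac{5 + o}{q + \sqrt{q}}$)
$\left(d{\left(-5,-3 \right)} - 13\right) 32 = \left(\frac{5 - 5}{-3 + \sqrt{-3}} - 13\right) 32 = \left(\frac{1}{-3 + i \sqrt{3}} \cdot 0 - 13\right) 32 = \left(0 - 13\right) 32 = \left(-13\right) 32 = -416$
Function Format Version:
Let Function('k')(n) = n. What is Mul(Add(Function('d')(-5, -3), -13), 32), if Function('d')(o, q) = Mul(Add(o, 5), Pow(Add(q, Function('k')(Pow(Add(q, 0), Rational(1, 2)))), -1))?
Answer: -416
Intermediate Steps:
Function('d')(o, q) = Mul(Pow(Add(q, Pow(q, Rational(1, 2))), -1), Add(5, o)) (Function('d')(o, q) = Mul(Add(o, 5), Pow(Add(q, Pow(Add(q, 0), Rational(1, 2))), -1)) = Mul(Add(5, o), Pow(Add(q, Pow(q, Rational(1, 2))), -1)) = Mul(Pow(Add(q, Pow(q, Rational(1, 2))), -1), Add(5, o)))
Mul(Add(Function('d')(-5, -3), -13), 32) = Mul(Add(Mul(Pow(Add(-3, Pow(-3, Rational(1, 2))), -1), Add(5, -5)), -13), 32) = Mul(Add(Mul(Pow(Add(-3, Mul(I, Pow(3, Rational(1, 2)))), -1), 0), -13), 32) = Mul(Add(0, -13), 32) = Mul(-13, 32) = -416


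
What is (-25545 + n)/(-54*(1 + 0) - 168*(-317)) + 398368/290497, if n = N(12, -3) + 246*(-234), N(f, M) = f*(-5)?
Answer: -988790219/5151673798 ≈ -0.19194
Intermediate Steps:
N(f, M) = -5*f
n = -57624 (n = -5*12 + 246*(-234) = -60 - 57564 = -57624)
(-25545 + n)/(-54*(1 + 0) - 168*(-317)) + 398368/290497 = (-25545 - 57624)/(-54*(1 + 0) - 168*(-317)) + 398368/290497 = -83169/(-54*1 + 53256) + 398368*(1/290497) = -83169/(-54 + 53256) + 398368/290497 = -83169/53202 + 398368/290497 = -83169*1/53202 + 398368/290497 = -27723/17734 + 398368/290497 = -988790219/5151673798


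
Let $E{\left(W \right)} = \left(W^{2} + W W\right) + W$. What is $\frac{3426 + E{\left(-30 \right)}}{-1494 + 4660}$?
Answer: $\frac{2598}{1583} \approx 1.6412$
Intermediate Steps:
$E{\left(W \right)} = W + 2 W^{2}$ ($E{\left(W \right)} = \left(W^{2} + W^{2}\right) + W = 2 W^{2} + W = W + 2 W^{2}$)
$\frac{3426 + E{\left(-30 \right)}}{-1494 + 4660} = \frac{3426 - 30 \left(1 + 2 \left(-30\right)\right)}{-1494 + 4660} = \frac{3426 - 30 \left(1 - 60\right)}{3166} = \left(3426 - -1770\right) \frac{1}{3166} = \left(3426 + 1770\right) \frac{1}{3166} = 5196 \cdot \frac{1}{3166} = \frac{2598}{1583}$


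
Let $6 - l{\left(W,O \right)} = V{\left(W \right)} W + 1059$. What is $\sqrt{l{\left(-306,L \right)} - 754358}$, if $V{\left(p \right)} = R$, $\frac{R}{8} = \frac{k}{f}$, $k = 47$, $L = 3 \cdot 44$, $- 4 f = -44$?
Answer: $\frac{i \sqrt{90139115}}{11} \approx 863.11 i$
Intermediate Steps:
$f = 11$ ($f = \left(- \frac{1}{4}\right) \left(-44\right) = 11$)
$L = 132$
$R = \frac{376}{11}$ ($R = 8 \cdot \frac{47}{11} = \frac{376}{11} \approx 34.182$)
$V{\left(p \right)} = \frac{376}{11}$
$l{\left(W,O \right)} = -1053 - \frac{376 W}{11}$ ($l{\left(W,O \right)} = 6 - \left(\frac{376 W}{11} + 1059\right) = 6 - \left(1059 + \frac{376 W}{11}\right) = -1053 - \frac{376 W}{11}$)
$\sqrt{l{\left(-306,L \right)} - 754358} = \sqrt{\left(-1053 - - \frac{115056}{11}\right) - 754358} = \sqrt{\left(-1053 + \frac{115056}{11}\right) - 754358} = \sqrt{\frac{103473}{11} - 754358} = \sqrt{- \frac{8194465}{11}} = \frac{i \sqrt{90139115}}{11}$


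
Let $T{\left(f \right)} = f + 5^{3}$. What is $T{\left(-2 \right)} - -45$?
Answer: $168$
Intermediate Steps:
$T{\left(f \right)} = 125 + f$ ($T{\left(f \right)} = f + 125 = 125 + f$)
$T{\left(-2 \right)} - -45 = \left(125 - 2\right) - -45 = 123 + 45 = 168$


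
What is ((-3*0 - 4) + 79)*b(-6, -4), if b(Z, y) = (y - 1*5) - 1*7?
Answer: -1200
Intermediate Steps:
b(Z, y) = -12 + y (b(Z, y) = (y - 5) - 7 = (-5 + y) - 7 = -12 + y)
((-3*0 - 4) + 79)*b(-6, -4) = ((-3*0 - 4) + 79)*(-12 - 4) = ((0 - 4) + 79)*(-16) = (-4 + 79)*(-16) = 75*(-16) = -1200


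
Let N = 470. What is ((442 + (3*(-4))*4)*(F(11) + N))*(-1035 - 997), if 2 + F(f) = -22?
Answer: -357071168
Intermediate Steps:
F(f) = -24 (F(f) = -2 - 22 = -24)
((442 + (3*(-4))*4)*(F(11) + N))*(-1035 - 997) = ((442 + (3*(-4))*4)*(-24 + 470))*(-1035 - 997) = ((442 - 12*4)*446)*(-2032) = ((442 - 48)*446)*(-2032) = (394*446)*(-2032) = 175724*(-2032) = -357071168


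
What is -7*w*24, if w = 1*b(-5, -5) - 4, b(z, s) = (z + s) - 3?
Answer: 2856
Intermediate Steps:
b(z, s) = -3 + s + z (b(z, s) = (s + z) - 3 = -3 + s + z)
w = -17 (w = 1*(-3 - 5 - 5) - 4 = 1*(-13) - 4 = -13 - 4 = -17)
-7*w*24 = -7*(-17)*24 = 119*24 = 2856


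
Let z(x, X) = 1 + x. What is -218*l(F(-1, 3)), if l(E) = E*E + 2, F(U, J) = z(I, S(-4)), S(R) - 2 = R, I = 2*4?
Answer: -18094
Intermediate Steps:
I = 8
S(R) = 2 + R
F(U, J) = 9 (F(U, J) = 1 + 8 = 9)
l(E) = 2 + E² (l(E) = E² + 2 = 2 + E²)
-218*l(F(-1, 3)) = -218*(2 + 9²) = -218*(2 + 81) = -218*83 = -18094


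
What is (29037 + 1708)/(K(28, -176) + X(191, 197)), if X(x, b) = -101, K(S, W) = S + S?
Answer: -6149/9 ≈ -683.22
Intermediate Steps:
K(S, W) = 2*S
(29037 + 1708)/(K(28, -176) + X(191, 197)) = (29037 + 1708)/(2*28 - 101) = 30745/(56 - 101) = 30745/(-45) = 30745*(-1/45) = -6149/9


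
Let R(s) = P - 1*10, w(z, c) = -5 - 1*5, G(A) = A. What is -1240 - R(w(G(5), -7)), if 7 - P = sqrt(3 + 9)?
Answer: -1237 + 2*sqrt(3) ≈ -1233.5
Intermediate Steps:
P = 7 - 2*sqrt(3) (P = 7 - sqrt(3 + 9) = 7 - sqrt(12) = 7 - 2*sqrt(3) ≈ 3.5359)
w(z, c) = -10 (w(z, c) = -5 - 5 = -10)
R(s) = -3 - 2*sqrt(3) (R(s) = (7 - 2*sqrt(3)) - 1*10 = (7 - 2*sqrt(3)) - 10 = -3 - 2*sqrt(3))
-1240 - R(w(G(5), -7)) = -1240 - (-3 - 2*sqrt(3)) = -1240 + (3 + 2*sqrt(3)) = -1237 + 2*sqrt(3)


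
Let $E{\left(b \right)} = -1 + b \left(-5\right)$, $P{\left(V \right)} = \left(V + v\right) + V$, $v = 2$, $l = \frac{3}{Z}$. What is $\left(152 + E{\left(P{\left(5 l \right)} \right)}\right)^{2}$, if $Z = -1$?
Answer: $84681$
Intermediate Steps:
$l = -3$ ($l = \frac{3}{-1} = 3 \left(-1\right) = -3$)
$P{\left(V \right)} = 2 + 2 V$ ($P{\left(V \right)} = \left(V + 2\right) + V = \left(2 + V\right) + V = 2 + 2 V$)
$E{\left(b \right)} = -1 - 5 b$
$\left(152 + E{\left(P{\left(5 l \right)} \right)}\right)^{2} = \left(152 - \left(1 + 5 \left(2 + 2 \cdot 5 \left(-3\right)\right)\right)\right)^{2} = \left(152 - \left(1 + 5 \left(2 + 2 \left(-15\right)\right)\right)\right)^{2} = \left(152 - \left(1 + 5 \left(2 - 30\right)\right)\right)^{2} = \left(152 - -139\right)^{2} = \left(152 + \left(-1 + 140\right)\right)^{2} = \left(152 + 139\right)^{2} = 291^{2} = 84681$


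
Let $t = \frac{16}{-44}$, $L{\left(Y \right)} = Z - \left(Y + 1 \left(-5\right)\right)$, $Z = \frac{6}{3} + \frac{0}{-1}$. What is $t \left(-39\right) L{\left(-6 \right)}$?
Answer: $\frac{2028}{11} \approx 184.36$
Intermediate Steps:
$Z = 2$ ($Z = 6 \cdot \frac{1}{3} + 0 \left(-1\right) = 2 + 0 = 2$)
$L{\left(Y \right)} = 7 - Y$ ($L{\left(Y \right)} = 2 - \left(Y + 1 \left(-5\right)\right) = 2 - \left(Y - 5\right) = 2 - \left(-5 + Y\right) = 7 - Y$)
$t = - \frac{4}{11}$ ($t = 16 \left(- \frac{1}{44}\right) = - \frac{4}{11} \approx -0.36364$)
$t \left(-39\right) L{\left(-6 \right)} = \left(- \frac{4}{11}\right) \left(-39\right) \left(7 - -6\right) = \frac{156 \left(7 + 6\right)}{11} = \frac{156}{11} \cdot 13 = \frac{2028}{11}$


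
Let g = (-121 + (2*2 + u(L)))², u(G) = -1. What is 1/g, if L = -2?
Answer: 1/13924 ≈ 7.1818e-5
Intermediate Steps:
g = 13924 (g = (-121 + (2*2 - 1))² = (-121 + (4 - 1))² = (-121 + 3)² = (-118)² = 13924)
1/g = 1/13924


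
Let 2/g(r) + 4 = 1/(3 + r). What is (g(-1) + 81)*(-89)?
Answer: -50107/7 ≈ -7158.1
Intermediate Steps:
g(r) = 2/(-4 + 1/(3 + r))
(g(-1) + 81)*(-89) = (2*(-3 - 1*(-1))/(11 + 4*(-1)) + 81)*(-89) = (2*(-3 + 1)/(11 - 4) + 81)*(-89) = (2*(-2)/7 + 81)*(-89) = (2*(⅐)*(-2) + 81)*(-89) = (-4/7 + 81)*(-89) = (563/7)*(-89) = -50107/7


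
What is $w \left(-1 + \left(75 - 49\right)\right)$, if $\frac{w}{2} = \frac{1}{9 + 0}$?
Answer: $\frac{50}{9} \approx 5.5556$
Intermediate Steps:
$w = \frac{2}{9}$ ($w = \frac{2}{9 + 0} = \frac{2}{9} \approx 0.22222$)
$w \left(-1 + \left(75 - 49\right)\right) = \frac{2 \left(-1 + \left(75 - 49\right)\right)}{9} = \frac{2 \left(-1 + 26\right)}{9} = \frac{2}{9} \cdot 25 = \frac{50}{9}$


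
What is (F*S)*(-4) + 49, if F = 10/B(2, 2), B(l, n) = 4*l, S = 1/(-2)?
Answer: 103/2 ≈ 51.500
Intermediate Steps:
S = -½ ≈ -0.50000
F = 5/4 (F = 10/((4*2)) = 10/8 = 10*(⅛) = 5/4 ≈ 1.2500)
(F*S)*(-4) + 49 = ((5/4)*(-½))*(-4) + 49 = -5/8*(-4) + 49 = 5/2 + 49 = 103/2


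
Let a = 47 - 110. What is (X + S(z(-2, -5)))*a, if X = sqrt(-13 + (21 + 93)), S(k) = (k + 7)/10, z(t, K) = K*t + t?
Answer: -189/2 - 63*sqrt(101) ≈ -727.64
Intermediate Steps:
z(t, K) = t + K*t
a = -63
S(k) = 7/10 + k/10 (S(k) = (7 + k)*(1/10) = 7/10 + k/10)
X = sqrt(101) (X = sqrt(-13 + 114) = sqrt(101) ≈ 10.050)
(X + S(z(-2, -5)))*a = (sqrt(101) + (7/10 + (-2*(1 - 5))/10))*(-63) = (sqrt(101) + (7/10 + (-2*(-4))/10))*(-63) = (sqrt(101) + (7/10 + (1/10)*8))*(-63) = (sqrt(101) + (7/10 + 4/5))*(-63) = (sqrt(101) + 3/2)*(-63) = (3/2 + sqrt(101))*(-63) = -189/2 - 63*sqrt(101)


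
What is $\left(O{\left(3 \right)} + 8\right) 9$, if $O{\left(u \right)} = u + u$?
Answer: $126$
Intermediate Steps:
$O{\left(u \right)} = 2 u$
$\left(O{\left(3 \right)} + 8\right) 9 = \left(2 \cdot 3 + 8\right) 9 = \left(6 + 8\right) 9 = 14 \cdot 9 = 126$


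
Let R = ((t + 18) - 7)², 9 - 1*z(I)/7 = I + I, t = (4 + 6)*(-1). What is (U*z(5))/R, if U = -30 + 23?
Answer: 49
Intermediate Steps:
t = -10 (t = 10*(-1) = -10)
z(I) = 63 - 14*I (z(I) = 63 - 7*(I + I) = 63 - 14*I)
U = -7
R = 1 (R = ((-10 + 18) - 7)² = (8 - 7)² = 1² = 1)
(U*z(5))/R = -7*(63 - 14*5)/1 = -7*(63 - 70)*1 = -7*(-7)*1 = 49*1 = 49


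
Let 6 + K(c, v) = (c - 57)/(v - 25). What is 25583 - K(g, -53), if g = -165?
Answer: 332620/13 ≈ 25586.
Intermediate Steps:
K(c, v) = -6 + (-57 + c)/(-25 + v) (K(c, v) = -6 + (c - 57)/(v - 25) = -6 + (-57 + c)/(-25 + v))
25583 - K(g, -53) = 25583 - (93 - 165 - 6*(-53))/(-25 - 53) = 25583 - (93 - 165 + 318)/(-78) = 25583 - (-1)*246/78 = 25583 - 1*(-41/13) = 25583 + 41/13 = 332620/13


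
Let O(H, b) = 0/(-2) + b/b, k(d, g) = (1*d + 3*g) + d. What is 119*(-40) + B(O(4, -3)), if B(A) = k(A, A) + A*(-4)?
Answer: -4759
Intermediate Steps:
k(d, g) = 2*d + 3*g (k(d, g) = (d + 3*g) + d = 2*d + 3*g)
O(H, b) = 1 (O(H, b) = 0*(-½) + 1 = 0 + 1 = 1)
B(A) = A (B(A) = (2*A + 3*A) + A*(-4) = 5*A - 4*A = A)
119*(-40) + B(O(4, -3)) = 119*(-40) + 1 = -4760 + 1 = -4759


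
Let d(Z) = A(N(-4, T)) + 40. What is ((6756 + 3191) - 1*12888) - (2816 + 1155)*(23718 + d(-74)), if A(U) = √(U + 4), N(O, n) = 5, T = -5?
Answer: -94357872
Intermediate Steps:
A(U) = √(4 + U)
d(Z) = 43 (d(Z) = √(4 + 5) + 40 = √9 + 40 = 3 + 40 = 43)
((6756 + 3191) - 1*12888) - (2816 + 1155)*(23718 + d(-74)) = ((6756 + 3191) - 1*12888) - (2816 + 1155)*(23718 + 43) = (9947 - 12888) - 3971*23761 = -2941 - 1*94354931 = -2941 - 94354931 = -94357872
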